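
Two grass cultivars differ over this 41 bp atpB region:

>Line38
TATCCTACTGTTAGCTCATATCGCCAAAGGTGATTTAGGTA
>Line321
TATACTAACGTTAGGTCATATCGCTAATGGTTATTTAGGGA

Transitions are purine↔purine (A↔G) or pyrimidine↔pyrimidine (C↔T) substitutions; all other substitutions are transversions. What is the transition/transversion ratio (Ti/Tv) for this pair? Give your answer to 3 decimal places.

Differing sites — 4:C/A (Tv); 8:C/A (Tv); 9:T/C (Ti); 15:C/G (Tv); 25:C/T (Ti); 28:A/T (Tv); 32:G/T (Tv); 40:T/G (Tv).
Of the 8 differences, 2 transitions and 6 transversions, so Ti/Tv = 2/6 = 0.333.

0.333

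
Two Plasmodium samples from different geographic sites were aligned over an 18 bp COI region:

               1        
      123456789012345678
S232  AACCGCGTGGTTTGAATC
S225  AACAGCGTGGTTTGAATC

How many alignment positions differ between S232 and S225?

The sequences differ at position 4 (C/A).
That gives 1 mismatch out of 18 aligned sites, so the Hamming distance is 1.

1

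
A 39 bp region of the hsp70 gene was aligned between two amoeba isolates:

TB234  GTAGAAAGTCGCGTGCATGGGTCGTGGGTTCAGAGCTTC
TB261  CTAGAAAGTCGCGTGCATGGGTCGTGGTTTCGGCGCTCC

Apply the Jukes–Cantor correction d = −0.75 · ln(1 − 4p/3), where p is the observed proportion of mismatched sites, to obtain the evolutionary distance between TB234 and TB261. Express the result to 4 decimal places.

0.1406

Differing sites — 1:G/C; 28:G/T; 32:A/G; 34:A/C; 38:T/C.
p = 5/39 = 0.128205.
d = −0.75 · ln(1 − (4/3)·0.128205) = −0.75 · ln(0.829060) = −0.75 · (-0.187463) = 0.1406.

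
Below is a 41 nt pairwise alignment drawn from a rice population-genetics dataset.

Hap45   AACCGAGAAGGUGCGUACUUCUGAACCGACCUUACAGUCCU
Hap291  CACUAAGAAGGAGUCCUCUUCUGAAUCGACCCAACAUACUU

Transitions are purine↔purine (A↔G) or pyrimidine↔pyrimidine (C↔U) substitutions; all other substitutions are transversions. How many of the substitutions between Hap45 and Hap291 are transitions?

Mismatches occur at site 1 (A↔C, transversion), site 4 (C↔U, transition), site 5 (G↔A, transition), site 12 (U↔A, transversion), site 14 (C↔U, transition), site 15 (G↔C, transversion), site 16 (U↔C, transition), site 17 (A↔U, transversion), site 26 (C↔U, transition), site 32 (U↔C, transition), site 33 (U↔A, transversion), site 37 (G↔U, transversion), site 38 (U↔A, transversion), site 40 (C↔U, transition).
Of the 14 differences, 7 transitions and 7 transversions, so the answer is 7.

7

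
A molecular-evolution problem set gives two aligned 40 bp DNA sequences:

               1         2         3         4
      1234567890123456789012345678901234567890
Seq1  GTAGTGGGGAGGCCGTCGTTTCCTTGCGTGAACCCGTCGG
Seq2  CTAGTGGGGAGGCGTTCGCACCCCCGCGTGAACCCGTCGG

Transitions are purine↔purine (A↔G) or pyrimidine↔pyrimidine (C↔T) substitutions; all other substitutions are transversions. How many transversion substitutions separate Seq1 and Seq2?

4

Mismatches occur at site 1 (G→C, transversion), site 14 (C→G, transversion), site 15 (G→T, transversion), site 19 (T→C, transition), site 20 (T→A, transversion), site 21 (T→C, transition), site 24 (T→C, transition), site 25 (T→C, transition).
Of the 8 differences, 4 transitions and 4 transversions, so the answer is 4.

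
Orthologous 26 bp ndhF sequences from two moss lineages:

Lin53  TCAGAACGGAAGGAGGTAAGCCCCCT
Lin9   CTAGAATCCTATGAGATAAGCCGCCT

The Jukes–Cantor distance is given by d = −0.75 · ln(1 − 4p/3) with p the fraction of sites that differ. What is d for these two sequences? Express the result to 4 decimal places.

Differing sites — 1:T/C; 2:C/T; 7:C/T; 8:G/C; 9:G/C; 10:A/T; 12:G/T; 16:G/A; 23:C/G.
p = 9/26 = 0.346154.
d = −0.75 · ln(1 − (4/3)·0.346154) = −0.75 · ln(0.538461) = −0.75 · (-0.619040) = 0.4643.

0.4643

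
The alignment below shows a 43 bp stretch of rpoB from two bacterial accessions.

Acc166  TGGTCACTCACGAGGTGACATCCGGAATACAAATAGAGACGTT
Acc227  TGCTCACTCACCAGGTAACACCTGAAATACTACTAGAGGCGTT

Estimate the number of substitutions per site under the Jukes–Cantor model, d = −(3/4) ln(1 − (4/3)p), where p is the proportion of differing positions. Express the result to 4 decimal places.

0.2454

Differing sites — 3:G/C; 12:G/C; 17:G/A; 21:T/C; 23:C/T; 25:G/A; 31:A/T; 33:A/C; 39:A/G.
p = 9/43 = 0.209302.
d = −0.75 · ln(1 − (4/3)·0.209302) = −0.75 · ln(0.720931) = −0.75 · (-0.327212) = 0.2454.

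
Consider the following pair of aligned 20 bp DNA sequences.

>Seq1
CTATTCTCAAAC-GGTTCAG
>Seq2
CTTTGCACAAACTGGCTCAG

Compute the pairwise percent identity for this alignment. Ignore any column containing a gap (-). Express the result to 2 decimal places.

Excluding the 1 gap column leaves 19 comparable sites.
Mismatches occur at site 3 (A↔T), site 5 (T↔G), site 7 (T↔A), site 16 (T↔C).
15 of the 19 comparable sites match, so the percent identity is 15/19 × 100 = 78.95%.

78.95%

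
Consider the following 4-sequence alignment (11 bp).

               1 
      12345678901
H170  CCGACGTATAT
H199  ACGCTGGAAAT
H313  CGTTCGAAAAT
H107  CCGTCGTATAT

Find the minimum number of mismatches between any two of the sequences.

Pairwise Hamming distances:
  H170 vs H199: 5
  H170 vs H313: 5
  H170 vs H107: 1
  H199 vs H313: 6
  H199 vs H107: 5
  H313 vs H107: 4
The smallest is 1, between H170 and H107.

1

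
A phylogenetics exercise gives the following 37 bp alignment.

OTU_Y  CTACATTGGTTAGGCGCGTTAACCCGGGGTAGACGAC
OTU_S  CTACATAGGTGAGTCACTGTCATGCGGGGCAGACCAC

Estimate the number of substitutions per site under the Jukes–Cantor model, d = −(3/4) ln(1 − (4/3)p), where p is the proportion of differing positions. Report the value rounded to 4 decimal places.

The sequences differ at positions 7 (T/A), 11 (T/G), 14 (G/T), 16 (G/A), 18 (G/T), 19 (T/G), 21 (A/C), 23 (C/T), 24 (C/G), 30 (T/C), 35 (G/C).
p = 11/37 = 0.297297.
d = −0.75 · ln(1 − (4/3)·0.297297) = −0.75 · ln(0.603604) = −0.75 · (-0.504837) = 0.3786.

0.3786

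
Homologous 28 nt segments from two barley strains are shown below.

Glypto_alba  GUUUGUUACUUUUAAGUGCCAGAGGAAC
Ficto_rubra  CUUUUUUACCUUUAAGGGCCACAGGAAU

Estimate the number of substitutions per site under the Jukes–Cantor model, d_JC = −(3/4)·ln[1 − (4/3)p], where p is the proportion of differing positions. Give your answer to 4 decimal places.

Mismatches occur at site 1 (G/C), site 5 (G/U), site 10 (U/C), site 17 (U/G), site 22 (G/C), site 28 (C/U).
p = 6/28 = 0.214286.
d = −0.75 · ln(1 − (4/3)·0.214286) = −0.75 · ln(0.714285) = −0.75 · (-0.336473) = 0.2524.

0.2524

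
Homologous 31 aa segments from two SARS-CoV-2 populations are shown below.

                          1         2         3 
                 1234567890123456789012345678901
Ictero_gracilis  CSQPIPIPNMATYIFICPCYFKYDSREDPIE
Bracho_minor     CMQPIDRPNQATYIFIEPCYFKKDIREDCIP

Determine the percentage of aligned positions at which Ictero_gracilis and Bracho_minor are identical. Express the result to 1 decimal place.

The sequences differ at positions 2 (S/M), 6 (P/D), 7 (I/R), 10 (M/Q), 17 (C/E), 23 (Y/K), 25 (S/I), 29 (P/C), 31 (E/P).
22 of the 31 sites match, so the percent identity is 22/31 × 100 = 71.0%.

71.0%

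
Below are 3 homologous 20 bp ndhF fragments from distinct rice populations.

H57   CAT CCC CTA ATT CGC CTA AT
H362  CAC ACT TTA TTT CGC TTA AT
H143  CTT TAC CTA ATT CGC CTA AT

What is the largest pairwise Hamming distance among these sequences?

8

Pairwise Hamming distances:
  H57 vs H362: 6
  H57 vs H143: 3
  H362 vs H143: 8
The largest is 8, between H362 and H143.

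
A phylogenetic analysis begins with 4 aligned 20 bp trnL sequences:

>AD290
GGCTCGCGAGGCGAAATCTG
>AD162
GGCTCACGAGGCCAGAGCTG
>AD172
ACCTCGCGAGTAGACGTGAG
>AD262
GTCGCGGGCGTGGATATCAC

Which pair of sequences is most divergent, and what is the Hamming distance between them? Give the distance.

Pairwise Hamming distances:
  AD290 vs AD162: 4
  AD290 vs AD172: 8
  AD290 vs AD262: 9
  AD162 vs AD172: 11
  AD162 vs AD262: 12
  AD172 vs AD262: 10
The largest is 12, between AD162 and AD262.

12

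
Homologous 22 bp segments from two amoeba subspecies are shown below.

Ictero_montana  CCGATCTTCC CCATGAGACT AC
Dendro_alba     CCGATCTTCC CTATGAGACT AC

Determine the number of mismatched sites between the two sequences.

Differing sites — 12:C/T.
That gives 1 mismatch out of 22 aligned sites, so the Hamming distance is 1.

1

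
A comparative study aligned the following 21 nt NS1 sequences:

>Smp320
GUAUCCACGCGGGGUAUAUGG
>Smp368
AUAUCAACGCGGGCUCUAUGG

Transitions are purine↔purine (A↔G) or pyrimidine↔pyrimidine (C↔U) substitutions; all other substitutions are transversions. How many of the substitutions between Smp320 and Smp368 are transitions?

1

Differing sites — 1:G/A (Ti); 6:C/A (Tv); 14:G/C (Tv); 16:A/C (Tv).
Of the 4 differences, 1 transition and 3 transversions, so the answer is 1.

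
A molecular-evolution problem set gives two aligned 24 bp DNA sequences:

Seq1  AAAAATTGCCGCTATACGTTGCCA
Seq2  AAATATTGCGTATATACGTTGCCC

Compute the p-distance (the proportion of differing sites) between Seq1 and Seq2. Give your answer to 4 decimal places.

0.2083

The sequences differ at positions 4 (A/T), 10 (C/G), 11 (G/T), 12 (C/A), 24 (A/C).
There are 5 differences over 24 sites, so p = 5/24 = 0.2083.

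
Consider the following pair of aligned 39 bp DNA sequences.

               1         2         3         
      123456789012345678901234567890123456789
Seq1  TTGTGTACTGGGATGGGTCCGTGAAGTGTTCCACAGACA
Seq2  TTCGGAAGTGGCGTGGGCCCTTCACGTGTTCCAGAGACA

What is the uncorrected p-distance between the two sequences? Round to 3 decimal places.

0.282

The sequences differ at positions 3 (G/C), 4 (T/G), 6 (T/A), 8 (C/G), 12 (G/C), 13 (A/G), 18 (T/C), 21 (G/T), 23 (G/C), 25 (A/C), 34 (C/G).
There are 11 differences over 39 sites, so p = 11/39 = 0.282.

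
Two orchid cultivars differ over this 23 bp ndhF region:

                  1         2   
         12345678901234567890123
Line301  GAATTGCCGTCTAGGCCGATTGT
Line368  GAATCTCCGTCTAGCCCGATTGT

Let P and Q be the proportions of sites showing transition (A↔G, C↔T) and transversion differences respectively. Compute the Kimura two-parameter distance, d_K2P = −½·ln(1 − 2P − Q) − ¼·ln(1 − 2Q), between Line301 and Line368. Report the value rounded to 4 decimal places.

0.1433

Differing sites — 5:T/C (Ti); 6:G/T (Tv); 15:G/C (Tv).
Of the 3 differences, 1 transition and 2 transversions over 23 sites: P = 1/23 = 0.043478, Q = 2/23 = 0.086957.
d = −0.5·ln(0.826087) − 0.25·ln(0.826086) = −0.5·(-0.191055) − 0.25·(-0.191056) = 0.1433.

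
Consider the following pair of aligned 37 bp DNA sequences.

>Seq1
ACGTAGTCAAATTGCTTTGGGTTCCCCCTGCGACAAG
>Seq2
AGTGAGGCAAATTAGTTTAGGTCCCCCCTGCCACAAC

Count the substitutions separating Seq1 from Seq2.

Mismatches occur at site 2 (C→G), site 3 (G→T), site 4 (T→G), site 7 (T→G), site 14 (G→A), site 15 (C→G), site 19 (G→A), site 23 (T→C), site 32 (G→C), site 37 (G→C).
That gives 10 mismatches out of 37 aligned sites, so the Hamming distance is 10.

10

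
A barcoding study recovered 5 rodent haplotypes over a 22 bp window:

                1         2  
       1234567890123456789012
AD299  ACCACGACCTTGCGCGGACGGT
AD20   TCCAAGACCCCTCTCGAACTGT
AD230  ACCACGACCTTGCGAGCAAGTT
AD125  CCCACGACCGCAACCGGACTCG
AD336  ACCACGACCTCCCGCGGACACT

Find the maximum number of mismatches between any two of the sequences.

Pairwise Hamming distances:
  AD299 vs AD20: 8
  AD299 vs AD230: 4
  AD299 vs AD125: 9
  AD299 vs AD336: 4
  AD20 vs AD230: 11
  AD20 vs AD125: 9
  AD20 vs AD336: 8
  AD230 vs AD125: 12
  AD230 vs AD336: 7
  AD125 vs AD336: 7
The largest is 12, between AD230 and AD125.

12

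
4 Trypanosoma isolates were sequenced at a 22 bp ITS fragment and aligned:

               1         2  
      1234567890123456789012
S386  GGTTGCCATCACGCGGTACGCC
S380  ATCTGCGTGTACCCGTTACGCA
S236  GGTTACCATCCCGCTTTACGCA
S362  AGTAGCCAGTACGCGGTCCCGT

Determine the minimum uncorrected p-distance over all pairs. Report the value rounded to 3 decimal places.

Pairwise Hamming distances:
  S386 vs S380: 10
  S386 vs S236: 5
  S386 vs S362: 8
  S380 vs S236: 11
  S380 vs S362: 11
  S236 vs S362: 12
The smallest is 5 mismatches, between S386 and S236; p = 5/22 = 0.227.

0.227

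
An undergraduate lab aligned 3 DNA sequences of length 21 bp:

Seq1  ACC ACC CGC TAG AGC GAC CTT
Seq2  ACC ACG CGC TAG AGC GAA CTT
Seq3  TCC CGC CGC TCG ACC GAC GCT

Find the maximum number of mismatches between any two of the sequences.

Pairwise Hamming distances:
  Seq1 vs Seq2: 2
  Seq1 vs Seq3: 7
  Seq2 vs Seq3: 9
The largest is 9, between Seq2 and Seq3.

9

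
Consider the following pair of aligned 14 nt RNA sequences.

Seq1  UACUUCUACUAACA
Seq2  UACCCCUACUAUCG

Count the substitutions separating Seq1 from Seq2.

The sequences differ at positions 4 (U/C), 5 (U/C), 12 (A/U), 14 (A/G).
That gives 4 mismatches out of 14 aligned sites, so the Hamming distance is 4.

4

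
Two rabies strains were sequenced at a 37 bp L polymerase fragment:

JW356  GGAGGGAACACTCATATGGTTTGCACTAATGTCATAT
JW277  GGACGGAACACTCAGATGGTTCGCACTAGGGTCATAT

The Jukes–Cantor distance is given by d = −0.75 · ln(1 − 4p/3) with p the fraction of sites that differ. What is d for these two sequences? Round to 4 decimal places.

Mismatches occur at site 4 (G↔C), site 15 (T↔G), site 22 (T↔C), site 29 (A↔G), site 30 (T↔G).
p = 5/37 = 0.135135.
d = −0.75 · ln(1 − (4/3)·0.135135) = −0.75 · ln(0.819820) = −0.75 · (-0.198670) = 0.1490.

0.1490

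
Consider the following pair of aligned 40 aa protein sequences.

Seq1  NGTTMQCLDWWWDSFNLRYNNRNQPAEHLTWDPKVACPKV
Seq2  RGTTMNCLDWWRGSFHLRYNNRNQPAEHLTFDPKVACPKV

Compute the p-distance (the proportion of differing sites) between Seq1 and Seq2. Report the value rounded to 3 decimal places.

0.150

The sequences differ at positions 1 (N/R), 6 (Q/N), 12 (W/R), 13 (D/G), 16 (N/H), 31 (W/F).
There are 6 differences over 40 sites, so p = 6/40 = 0.150.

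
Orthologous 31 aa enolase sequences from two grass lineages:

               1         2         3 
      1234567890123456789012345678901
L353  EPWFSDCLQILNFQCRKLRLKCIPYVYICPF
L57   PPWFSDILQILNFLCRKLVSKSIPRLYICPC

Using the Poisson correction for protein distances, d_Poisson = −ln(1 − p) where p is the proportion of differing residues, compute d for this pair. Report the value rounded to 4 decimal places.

Mismatches occur at site 1 (E/P), site 7 (C/I), site 14 (Q/L), site 19 (R/V), site 20 (L/S), site 22 (C/S), site 25 (Y/R), site 26 (V/L), site 31 (F/C).
p = 9/31 = 0.290323.
d = −ln(1 − 0.290323) = −ln(0.709677) = 0.3429.

0.3429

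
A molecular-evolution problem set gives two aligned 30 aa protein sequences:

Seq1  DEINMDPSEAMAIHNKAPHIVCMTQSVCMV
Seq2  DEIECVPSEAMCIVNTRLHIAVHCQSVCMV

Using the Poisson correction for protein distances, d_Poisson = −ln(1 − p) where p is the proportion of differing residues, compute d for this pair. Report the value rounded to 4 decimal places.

Differing sites — 4:N/E; 5:M/C; 6:D/V; 12:A/C; 14:H/V; 16:K/T; 17:A/R; 18:P/L; 21:V/A; 22:C/V; 23:M/H; 24:T/C.
p = 12/30 = 0.400000.
d = −ln(1 − 0.400000) = −ln(0.600000) = 0.5108.

0.5108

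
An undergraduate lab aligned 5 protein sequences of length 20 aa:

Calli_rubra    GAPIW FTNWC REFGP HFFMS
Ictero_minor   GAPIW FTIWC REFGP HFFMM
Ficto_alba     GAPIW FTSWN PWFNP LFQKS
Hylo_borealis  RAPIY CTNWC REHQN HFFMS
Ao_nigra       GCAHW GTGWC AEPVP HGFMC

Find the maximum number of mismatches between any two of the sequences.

15

Pairwise Hamming distances:
  Calli_rubra vs Ictero_minor: 2
  Calli_rubra vs Ficto_alba: 8
  Calli_rubra vs Hylo_borealis: 6
  Calli_rubra vs Ao_nigra: 10
  Ictero_minor vs Ficto_alba: 9
  Ictero_minor vs Hylo_borealis: 8
  Ictero_minor vs Ao_nigra: 10
  Ficto_alba vs Hylo_borealis: 13
  Ficto_alba vs Ao_nigra: 15
  Hylo_borealis vs Ao_nigra: 13
The largest is 15, between Ficto_alba and Ao_nigra.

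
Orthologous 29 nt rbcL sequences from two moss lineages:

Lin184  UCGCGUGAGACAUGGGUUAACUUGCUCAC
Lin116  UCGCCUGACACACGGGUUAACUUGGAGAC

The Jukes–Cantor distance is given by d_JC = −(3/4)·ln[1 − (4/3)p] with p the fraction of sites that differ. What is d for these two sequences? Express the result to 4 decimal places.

0.2421

Mismatches occur at site 5 (G/C), site 9 (G/C), site 13 (U/C), site 25 (C/G), site 26 (U/A), site 27 (C/G).
p = 6/29 = 0.206897.
d = −0.75 · ln(1 − (4/3)·0.206897) = −0.75 · ln(0.724137) = −0.75 · (-0.322775) = 0.2421.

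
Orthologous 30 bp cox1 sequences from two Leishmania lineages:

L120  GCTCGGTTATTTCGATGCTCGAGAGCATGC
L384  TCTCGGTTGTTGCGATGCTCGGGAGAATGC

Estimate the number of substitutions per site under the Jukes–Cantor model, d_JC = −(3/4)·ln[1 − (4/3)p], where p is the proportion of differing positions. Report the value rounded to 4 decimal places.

Differing sites — 1:G/T; 9:A/G; 12:T/G; 22:A/G; 26:C/A.
p = 5/30 = 0.166667.
d = −0.75 · ln(1 − (4/3)·0.166667) = −0.75 · ln(0.777777) = −0.75 · (-0.251315) = 0.1885.

0.1885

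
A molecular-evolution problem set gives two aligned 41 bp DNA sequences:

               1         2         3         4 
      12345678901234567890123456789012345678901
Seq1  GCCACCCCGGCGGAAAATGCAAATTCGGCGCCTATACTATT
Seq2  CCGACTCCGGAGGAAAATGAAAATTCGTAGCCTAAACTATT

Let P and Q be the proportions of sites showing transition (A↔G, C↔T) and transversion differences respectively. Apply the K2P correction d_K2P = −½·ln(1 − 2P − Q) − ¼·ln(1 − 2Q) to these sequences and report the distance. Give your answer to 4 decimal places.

0.2284

The sequences differ at positions 1 (G/C, transversion), 3 (C/G, transversion), 6 (C/T, transition), 11 (C/A, transversion), 20 (C/A, transversion), 28 (G/T, transversion), 29 (C/A, transversion), 35 (T/A, transversion).
Of the 8 differences, 1 transition and 7 transversions over 41 sites: P = 1/41 = 0.024390, Q = 7/41 = 0.170732.
d = −0.5·ln(0.780488) − 0.25·ln(0.658536) = −0.5·(-0.247836) − 0.25·(-0.417736) = 0.2284.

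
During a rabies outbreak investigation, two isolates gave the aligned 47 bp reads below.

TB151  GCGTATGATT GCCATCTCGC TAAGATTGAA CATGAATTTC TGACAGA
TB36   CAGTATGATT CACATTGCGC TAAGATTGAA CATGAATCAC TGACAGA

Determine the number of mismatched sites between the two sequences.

8

Differing sites — 1:G/C; 2:C/A; 11:G/C; 12:C/A; 16:C/T; 17:T/G; 38:T/C; 39:T/A.
That gives 8 mismatches out of 47 aligned sites, so the Hamming distance is 8.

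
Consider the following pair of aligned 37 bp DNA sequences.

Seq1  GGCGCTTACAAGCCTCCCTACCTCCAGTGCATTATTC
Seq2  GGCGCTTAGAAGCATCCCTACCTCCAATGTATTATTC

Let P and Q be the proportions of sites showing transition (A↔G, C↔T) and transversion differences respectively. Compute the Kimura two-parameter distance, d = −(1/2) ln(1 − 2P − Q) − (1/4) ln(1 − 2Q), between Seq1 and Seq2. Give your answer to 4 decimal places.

0.1171

Mismatches occur at site 9 (C↔G, transversion), site 14 (C↔A, transversion), site 27 (G↔A, transition), site 30 (C↔T, transition).
Of the 4 differences, 2 transitions and 2 transversions over 37 sites: P = 2/37 = 0.054054, Q = 2/37 = 0.054054.
d = −0.5·ln(0.837838) − 0.25·ln(0.891892) = −0.5·(-0.176931) − 0.25·(-0.114410) = 0.1171.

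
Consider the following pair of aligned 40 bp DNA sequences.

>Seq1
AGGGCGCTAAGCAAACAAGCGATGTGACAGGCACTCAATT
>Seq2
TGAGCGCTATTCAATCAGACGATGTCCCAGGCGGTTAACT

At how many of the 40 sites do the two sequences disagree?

The sequences differ at positions 1 (A/T), 3 (G/A), 10 (A/T), 11 (G/T), 15 (A/T), 18 (A/G), 19 (G/A), 26 (G/C), 27 (A/C), 33 (A/G), 34 (C/G), 36 (C/T), 39 (T/C).
That gives 13 mismatches out of 40 aligned sites, so the Hamming distance is 13.

13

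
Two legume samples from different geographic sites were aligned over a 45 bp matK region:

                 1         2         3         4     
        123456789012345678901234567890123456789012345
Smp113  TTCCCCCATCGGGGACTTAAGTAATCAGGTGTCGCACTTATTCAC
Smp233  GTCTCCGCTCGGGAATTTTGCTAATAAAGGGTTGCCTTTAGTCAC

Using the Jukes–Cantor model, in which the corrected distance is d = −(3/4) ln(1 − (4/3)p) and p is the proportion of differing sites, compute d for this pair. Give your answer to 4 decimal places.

Mismatches occur at site 1 (T→G), site 4 (C→T), site 7 (C→G), site 8 (A→C), site 14 (G→A), site 16 (C→T), site 19 (A→T), site 20 (A→G), site 21 (G→C), site 26 (C→A), site 28 (G→A), site 30 (T→G), site 33 (C→T), site 36 (A→C), site 37 (C→T), site 41 (T→G).
p = 16/45 = 0.355556.
d = −0.75 · ln(1 − (4/3)·0.355556) = −0.75 · ln(0.525925) = −0.75 · (-0.642597) = 0.4819.

0.4819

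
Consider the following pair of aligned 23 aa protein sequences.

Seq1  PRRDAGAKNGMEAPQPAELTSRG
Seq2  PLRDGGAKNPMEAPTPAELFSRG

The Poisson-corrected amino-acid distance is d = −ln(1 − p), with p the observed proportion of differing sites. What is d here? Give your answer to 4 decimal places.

0.2451

The sequences differ at positions 2 (R/L), 5 (A/G), 10 (G/P), 15 (Q/T), 20 (T/F).
p = 5/23 = 0.217391.
d = −ln(1 − 0.217391) = −ln(0.782609) = 0.2451.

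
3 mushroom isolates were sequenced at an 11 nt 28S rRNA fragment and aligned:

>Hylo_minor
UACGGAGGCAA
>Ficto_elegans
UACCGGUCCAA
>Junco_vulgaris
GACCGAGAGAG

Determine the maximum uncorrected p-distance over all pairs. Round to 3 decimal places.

Pairwise Hamming distances:
  Hylo_minor vs Ficto_elegans: 4
  Hylo_minor vs Junco_vulgaris: 5
  Ficto_elegans vs Junco_vulgaris: 6
The largest is 6 mismatches, between Ficto_elegans and Junco_vulgaris; p = 6/11 = 0.545.

0.545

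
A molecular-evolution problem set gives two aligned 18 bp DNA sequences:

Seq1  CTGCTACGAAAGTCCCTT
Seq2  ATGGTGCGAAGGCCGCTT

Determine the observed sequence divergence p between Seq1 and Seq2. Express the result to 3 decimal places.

0.333

Mismatches occur at site 1 (C→A), site 4 (C→G), site 6 (A→G), site 11 (A→G), site 13 (T→C), site 15 (C→G).
There are 6 differences over 18 sites, so p = 6/18 = 0.333.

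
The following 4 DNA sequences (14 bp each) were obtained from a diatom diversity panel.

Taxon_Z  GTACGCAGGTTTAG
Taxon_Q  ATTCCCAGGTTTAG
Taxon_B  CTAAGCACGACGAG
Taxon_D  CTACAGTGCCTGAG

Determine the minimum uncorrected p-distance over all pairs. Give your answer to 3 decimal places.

0.214

Pairwise Hamming distances:
  Taxon_Z vs Taxon_Q: 3
  Taxon_Z vs Taxon_B: 6
  Taxon_Z vs Taxon_D: 7
  Taxon_Q vs Taxon_B: 8
  Taxon_Q vs Taxon_D: 8
  Taxon_B vs Taxon_D: 8
The smallest is 3 mismatches, between Taxon_Z and Taxon_Q; p = 3/14 = 0.214.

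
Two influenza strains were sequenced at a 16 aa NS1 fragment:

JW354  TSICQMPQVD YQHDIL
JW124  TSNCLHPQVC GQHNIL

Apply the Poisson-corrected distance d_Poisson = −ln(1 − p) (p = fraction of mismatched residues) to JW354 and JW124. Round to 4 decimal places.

The sequences differ at positions 3 (I/N), 5 (Q/L), 6 (M/H), 10 (D/C), 11 (Y/G), 14 (D/N).
p = 6/16 = 0.375000.
d = −ln(1 − 0.375000) = −ln(0.625000) = 0.4700.

0.4700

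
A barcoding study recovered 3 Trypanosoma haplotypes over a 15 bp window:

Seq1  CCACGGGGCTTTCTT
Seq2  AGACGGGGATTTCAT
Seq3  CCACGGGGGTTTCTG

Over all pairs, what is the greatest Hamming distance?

Pairwise Hamming distances:
  Seq1 vs Seq2: 4
  Seq1 vs Seq3: 2
  Seq2 vs Seq3: 5
The largest is 5, between Seq2 and Seq3.

5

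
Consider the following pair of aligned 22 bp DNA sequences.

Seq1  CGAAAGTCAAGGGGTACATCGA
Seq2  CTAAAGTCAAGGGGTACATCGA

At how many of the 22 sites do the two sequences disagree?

The sequences differ at position 2 (G/T).
That gives 1 mismatch out of 22 aligned sites, so the Hamming distance is 1.

1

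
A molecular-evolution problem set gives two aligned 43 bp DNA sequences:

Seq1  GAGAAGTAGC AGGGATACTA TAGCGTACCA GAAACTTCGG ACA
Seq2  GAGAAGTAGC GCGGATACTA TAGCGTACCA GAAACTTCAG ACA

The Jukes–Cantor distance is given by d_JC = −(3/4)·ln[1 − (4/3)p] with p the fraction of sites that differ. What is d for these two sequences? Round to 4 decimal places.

0.0732

Differing sites — 11:A/G; 12:G/C; 39:G/A.
p = 3/43 = 0.069767.
d = −0.75 · ln(1 − (4/3)·0.069767) = −0.75 · ln(0.906977) = −0.75 · (-0.097638) = 0.0732.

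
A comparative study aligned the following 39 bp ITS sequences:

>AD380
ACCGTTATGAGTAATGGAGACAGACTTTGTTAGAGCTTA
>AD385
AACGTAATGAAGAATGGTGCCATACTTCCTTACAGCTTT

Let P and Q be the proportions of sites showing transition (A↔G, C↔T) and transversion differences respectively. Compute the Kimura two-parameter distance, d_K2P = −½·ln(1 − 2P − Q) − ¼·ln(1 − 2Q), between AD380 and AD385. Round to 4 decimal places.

The sequences differ at positions 2 (C/A, transversion), 6 (T/A, transversion), 11 (G/A, transition), 12 (T/G, transversion), 18 (A/T, transversion), 20 (A/C, transversion), 23 (G/T, transversion), 28 (T/C, transition), 29 (G/C, transversion), 33 (G/C, transversion), 39 (A/T, transversion).
Of the 11 differences, 2 transitions and 9 transversions over 39 sites: P = 2/39 = 0.051282, Q = 9/39 = 0.230769.
d = −0.5·ln(0.666667) − 0.25·ln(0.538462) = −0.5·(-0.405465) − 0.25·(-0.619038) = 0.3575.

0.3575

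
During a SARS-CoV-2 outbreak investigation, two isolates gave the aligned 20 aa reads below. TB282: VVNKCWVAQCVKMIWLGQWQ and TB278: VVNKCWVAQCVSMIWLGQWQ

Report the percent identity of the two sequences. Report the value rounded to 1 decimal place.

The sequences differ at position 12 (K/S).
19 of the 20 sites match, so the percent identity is 19/20 × 100 = 95.0%.

95.0%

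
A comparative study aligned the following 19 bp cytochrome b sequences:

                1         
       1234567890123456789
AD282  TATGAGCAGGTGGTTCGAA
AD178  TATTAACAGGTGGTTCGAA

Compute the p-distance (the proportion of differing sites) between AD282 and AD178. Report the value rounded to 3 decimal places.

The sequences differ at positions 4 (G/T), 6 (G/A).
There are 2 differences over 19 sites, so p = 2/19 = 0.105.

0.105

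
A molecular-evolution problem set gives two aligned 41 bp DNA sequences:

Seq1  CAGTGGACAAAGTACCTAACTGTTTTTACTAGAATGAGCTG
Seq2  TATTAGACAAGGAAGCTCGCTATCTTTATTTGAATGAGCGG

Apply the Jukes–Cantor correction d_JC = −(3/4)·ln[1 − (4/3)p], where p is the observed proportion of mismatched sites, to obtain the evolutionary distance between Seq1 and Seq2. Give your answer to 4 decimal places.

0.4121

Mismatches occur at site 1 (C/T), site 3 (G/T), site 5 (G/A), site 11 (A/G), site 13 (T/A), site 15 (C/G), site 18 (A/C), site 19 (A/G), site 22 (G/A), site 24 (T/C), site 29 (C/T), site 31 (A/T), site 40 (T/G).
p = 13/41 = 0.317073.
d = −0.75 · ln(1 − (4/3)·0.317073) = −0.75 · ln(0.577236) = −0.75 · (-0.549504) = 0.4121.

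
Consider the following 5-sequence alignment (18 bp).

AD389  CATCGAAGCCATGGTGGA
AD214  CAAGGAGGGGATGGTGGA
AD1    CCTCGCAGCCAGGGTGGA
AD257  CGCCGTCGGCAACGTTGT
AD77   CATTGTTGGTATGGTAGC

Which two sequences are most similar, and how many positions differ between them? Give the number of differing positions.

Pairwise Hamming distances:
  AD389 vs AD214: 5
  AD389 vs AD1: 3
  AD389 vs AD257: 9
  AD389 vs AD77: 7
  AD214 vs AD1: 8
  AD214 vs AD257: 10
  AD214 vs AD77: 7
  AD1 vs AD257: 9
  AD1 vs AD77: 9
  AD257 vs AD77: 9
The smallest is 3, between AD389 and AD1.

3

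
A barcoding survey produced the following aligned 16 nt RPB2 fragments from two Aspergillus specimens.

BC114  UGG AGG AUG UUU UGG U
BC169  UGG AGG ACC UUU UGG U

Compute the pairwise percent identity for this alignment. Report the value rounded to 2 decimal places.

Mismatches occur at site 8 (U→C), site 9 (G→C).
14 of the 16 sites match, so the percent identity is 14/16 × 100 = 87.50%.

87.50%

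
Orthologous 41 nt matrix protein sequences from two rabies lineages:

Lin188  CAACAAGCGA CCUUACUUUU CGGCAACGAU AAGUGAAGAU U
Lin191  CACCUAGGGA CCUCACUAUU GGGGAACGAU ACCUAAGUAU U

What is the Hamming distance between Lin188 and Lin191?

Differing sites — 3:A/C; 5:A/U; 8:C/G; 14:U/C; 18:U/A; 21:C/G; 24:C/G; 32:A/C; 33:G/C; 35:G/A; 37:A/G; 38:G/U.
That gives 12 mismatches out of 41 aligned sites, so the Hamming distance is 12.

12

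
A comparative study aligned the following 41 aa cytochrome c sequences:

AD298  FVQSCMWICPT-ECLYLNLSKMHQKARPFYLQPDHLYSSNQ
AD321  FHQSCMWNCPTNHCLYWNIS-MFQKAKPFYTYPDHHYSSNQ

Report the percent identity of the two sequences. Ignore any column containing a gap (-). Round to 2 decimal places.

74.36%

Excluding the 2 gap columns leaves 39 comparable sites.
The sequences differ at positions 2 (V/H), 8 (I/N), 13 (E/H), 17 (L/W), 19 (L/I), 23 (H/F), 27 (R/K), 31 (L/T), 32 (Q/Y), 36 (L/H).
29 of the 39 comparable sites match, so the percent identity is 29/39 × 100 = 74.36%.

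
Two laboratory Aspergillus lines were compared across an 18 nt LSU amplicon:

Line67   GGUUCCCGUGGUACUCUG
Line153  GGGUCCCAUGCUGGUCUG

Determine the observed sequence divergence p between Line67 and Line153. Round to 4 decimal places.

The sequences differ at positions 3 (U/G), 8 (G/A), 11 (G/C), 13 (A/G), 14 (C/G).
There are 5 differences over 18 sites, so p = 5/18 = 0.2778.

0.2778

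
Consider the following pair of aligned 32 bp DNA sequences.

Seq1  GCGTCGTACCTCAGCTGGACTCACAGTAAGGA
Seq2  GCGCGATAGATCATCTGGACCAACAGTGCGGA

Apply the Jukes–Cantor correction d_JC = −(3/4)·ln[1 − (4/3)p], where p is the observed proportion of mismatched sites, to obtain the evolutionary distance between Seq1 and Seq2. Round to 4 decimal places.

0.4042

The sequences differ at positions 4 (T/C), 5 (C/G), 6 (G/A), 9 (C/G), 10 (C/A), 14 (G/T), 21 (T/C), 22 (C/A), 28 (A/G), 29 (A/C).
p = 10/32 = 0.312500.
d = −0.75 · ln(1 − (4/3)·0.312500) = −0.75 · ln(0.583333) = −0.75 · (-0.538997) = 0.4042.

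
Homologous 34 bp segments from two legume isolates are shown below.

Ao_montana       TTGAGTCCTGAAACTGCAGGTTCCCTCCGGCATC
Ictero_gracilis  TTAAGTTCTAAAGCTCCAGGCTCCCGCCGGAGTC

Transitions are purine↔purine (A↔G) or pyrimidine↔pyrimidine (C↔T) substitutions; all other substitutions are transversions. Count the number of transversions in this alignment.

Differing sites — 3:G/A (Ti); 7:C/T (Ti); 10:G/A (Ti); 13:A/G (Ti); 16:G/C (Tv); 21:T/C (Ti); 26:T/G (Tv); 31:C/A (Tv); 32:A/G (Ti).
Of the 9 differences, 6 transitions and 3 transversions, so the answer is 3.

3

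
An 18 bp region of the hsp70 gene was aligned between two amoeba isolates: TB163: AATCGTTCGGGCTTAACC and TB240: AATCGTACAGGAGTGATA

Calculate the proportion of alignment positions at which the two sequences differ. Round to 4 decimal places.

0.3889

The sequences differ at positions 7 (T/A), 9 (G/A), 12 (C/A), 13 (T/G), 15 (A/G), 17 (C/T), 18 (C/A).
There are 7 differences over 18 sites, so p = 7/18 = 0.3889.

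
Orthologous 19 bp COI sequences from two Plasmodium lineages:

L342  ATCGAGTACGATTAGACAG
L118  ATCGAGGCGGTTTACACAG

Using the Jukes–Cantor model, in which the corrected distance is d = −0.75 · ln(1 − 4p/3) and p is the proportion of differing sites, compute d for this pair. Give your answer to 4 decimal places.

0.3241

The sequences differ at positions 7 (T/G), 8 (A/C), 9 (C/G), 11 (A/T), 15 (G/C).
p = 5/19 = 0.263158.
d = −0.75 · ln(1 − (4/3)·0.263158) = −0.75 · ln(0.649123) = −0.75 · (-0.432133) = 0.3241.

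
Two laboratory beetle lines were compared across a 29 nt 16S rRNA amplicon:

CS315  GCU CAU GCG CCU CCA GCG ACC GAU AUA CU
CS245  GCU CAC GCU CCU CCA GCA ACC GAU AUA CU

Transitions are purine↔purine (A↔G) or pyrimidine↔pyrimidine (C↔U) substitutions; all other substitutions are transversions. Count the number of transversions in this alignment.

The sequences differ at positions 6 (U/C, transition), 9 (G/U, transversion), 18 (G/A, transition).
Of the 3 differences, 2 transitions and 1 transversion, so the answer is 1.

1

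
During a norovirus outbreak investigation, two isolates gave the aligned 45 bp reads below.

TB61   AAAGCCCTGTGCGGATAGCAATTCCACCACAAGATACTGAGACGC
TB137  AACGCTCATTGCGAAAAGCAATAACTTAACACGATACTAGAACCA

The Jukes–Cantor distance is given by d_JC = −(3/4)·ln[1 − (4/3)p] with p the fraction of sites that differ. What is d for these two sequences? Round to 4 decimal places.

0.5254

Mismatches occur at site 3 (A→C), site 6 (C→T), site 8 (T→A), site 9 (G→T), site 14 (G→A), site 16 (T→A), site 23 (T→A), site 24 (C→A), site 26 (A→T), site 27 (C→T), site 28 (C→A), site 32 (A→C), site 39 (G→A), site 40 (A→G), site 41 (G→A), site 44 (G→C), site 45 (C→A).
p = 17/45 = 0.377778.
d = −0.75 · ln(1 − (4/3)·0.377778) = −0.75 · ln(0.496296) = −0.75 · (-0.700583) = 0.5254.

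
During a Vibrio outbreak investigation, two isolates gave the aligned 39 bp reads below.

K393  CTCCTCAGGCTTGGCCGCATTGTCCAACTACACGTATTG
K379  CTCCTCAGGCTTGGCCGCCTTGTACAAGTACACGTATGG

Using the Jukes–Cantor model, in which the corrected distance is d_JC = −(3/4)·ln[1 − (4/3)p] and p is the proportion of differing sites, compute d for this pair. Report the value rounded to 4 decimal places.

The sequences differ at positions 19 (A/C), 24 (C/A), 28 (C/G), 38 (T/G).
p = 4/39 = 0.102564.
d = −0.75 · ln(1 − (4/3)·0.102564) = −0.75 · ln(0.863248) = −0.75 · (-0.147053) = 0.1103.

0.1103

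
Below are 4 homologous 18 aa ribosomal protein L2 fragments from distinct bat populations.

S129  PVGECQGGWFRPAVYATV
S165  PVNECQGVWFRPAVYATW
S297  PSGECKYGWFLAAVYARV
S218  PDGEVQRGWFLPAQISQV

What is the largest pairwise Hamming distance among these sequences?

11

Pairwise Hamming distances:
  S129 vs S165: 3
  S129 vs S297: 6
  S129 vs S218: 8
  S165 vs S297: 9
  S165 vs S218: 11
  S297 vs S218: 9
The largest is 11, between S165 and S218.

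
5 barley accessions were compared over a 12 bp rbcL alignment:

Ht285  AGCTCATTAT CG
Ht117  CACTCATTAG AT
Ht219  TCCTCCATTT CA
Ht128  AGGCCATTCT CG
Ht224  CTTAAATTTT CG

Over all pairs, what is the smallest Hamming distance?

3

Pairwise Hamming distances:
  Ht285 vs Ht117: 5
  Ht285 vs Ht219: 6
  Ht285 vs Ht128: 3
  Ht285 vs Ht224: 6
  Ht117 vs Ht219: 8
  Ht117 vs Ht128: 8
  Ht117 vs Ht224: 8
  Ht219 vs Ht128: 8
  Ht219 vs Ht224: 8
  Ht128 vs Ht224: 6
The smallest is 3, between Ht285 and Ht128.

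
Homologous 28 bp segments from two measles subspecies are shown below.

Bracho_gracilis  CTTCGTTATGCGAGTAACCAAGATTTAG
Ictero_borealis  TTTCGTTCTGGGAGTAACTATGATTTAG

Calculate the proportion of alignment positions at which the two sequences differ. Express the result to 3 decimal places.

Differing sites — 1:C/T; 8:A/C; 11:C/G; 19:C/T; 21:A/T.
There are 5 differences over 28 sites, so p = 5/28 = 0.179.

0.179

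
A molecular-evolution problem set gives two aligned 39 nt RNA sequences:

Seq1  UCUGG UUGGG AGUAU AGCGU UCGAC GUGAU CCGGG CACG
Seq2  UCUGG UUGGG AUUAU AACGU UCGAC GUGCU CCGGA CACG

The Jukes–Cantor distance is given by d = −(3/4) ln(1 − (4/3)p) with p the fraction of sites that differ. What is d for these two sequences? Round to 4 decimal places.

Differing sites — 12:G/U; 17:G/A; 29:A/C; 35:G/A.
p = 4/39 = 0.102564.
d = −0.75 · ln(1 − (4/3)·0.102564) = −0.75 · ln(0.863248) = −0.75 · (-0.147053) = 0.1103.

0.1103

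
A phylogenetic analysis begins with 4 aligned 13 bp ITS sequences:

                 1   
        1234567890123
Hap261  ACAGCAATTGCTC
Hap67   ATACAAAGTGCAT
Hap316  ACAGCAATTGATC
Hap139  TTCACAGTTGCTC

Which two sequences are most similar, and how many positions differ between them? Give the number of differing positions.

1

Pairwise Hamming distances:
  Hap261 vs Hap67: 6
  Hap261 vs Hap316: 1
  Hap261 vs Hap139: 5
  Hap67 vs Hap316: 7
  Hap67 vs Hap139: 8
  Hap316 vs Hap139: 6
The smallest is 1, between Hap261 and Hap316.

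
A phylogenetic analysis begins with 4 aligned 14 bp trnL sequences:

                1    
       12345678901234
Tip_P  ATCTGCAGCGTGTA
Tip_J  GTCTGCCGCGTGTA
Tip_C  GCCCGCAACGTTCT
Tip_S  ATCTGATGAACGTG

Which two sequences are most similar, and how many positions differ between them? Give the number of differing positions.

Pairwise Hamming distances:
  Tip_P vs Tip_J: 2
  Tip_P vs Tip_C: 7
  Tip_P vs Tip_S: 6
  Tip_J vs Tip_C: 7
  Tip_J vs Tip_S: 7
  Tip_C vs Tip_S: 12
The smallest is 2, between Tip_P and Tip_J.

2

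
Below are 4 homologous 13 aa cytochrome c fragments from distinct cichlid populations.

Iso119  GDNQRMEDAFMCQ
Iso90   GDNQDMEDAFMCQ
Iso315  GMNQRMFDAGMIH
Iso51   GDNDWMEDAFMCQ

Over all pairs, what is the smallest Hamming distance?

Pairwise Hamming distances:
  Iso119 vs Iso90: 1
  Iso119 vs Iso315: 5
  Iso119 vs Iso51: 2
  Iso90 vs Iso315: 6
  Iso90 vs Iso51: 2
  Iso315 vs Iso51: 7
The smallest is 1, between Iso119 and Iso90.

1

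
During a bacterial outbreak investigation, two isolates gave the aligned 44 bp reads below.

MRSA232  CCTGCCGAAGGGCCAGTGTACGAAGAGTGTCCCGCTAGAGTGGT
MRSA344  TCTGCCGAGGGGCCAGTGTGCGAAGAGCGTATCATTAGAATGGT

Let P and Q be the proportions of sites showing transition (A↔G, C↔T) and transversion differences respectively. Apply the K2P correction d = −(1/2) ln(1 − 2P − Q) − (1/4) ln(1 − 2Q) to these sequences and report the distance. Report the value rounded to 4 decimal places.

Mismatches occur at site 1 (C→T, transition), site 9 (A→G, transition), site 20 (A→G, transition), site 28 (T→C, transition), site 31 (C→A, transversion), site 32 (C→T, transition), site 34 (G→A, transition), site 35 (C→T, transition), site 40 (G→A, transition).
Of the 9 differences, 8 transitions and 1 transversion over 44 sites: P = 8/44 = 0.181818, Q = 1/44 = 0.022727.
d = −0.5·ln(0.613637) − 0.25·ln(0.954546) = −0.5·(-0.488352) − 0.25·(-0.046519) = 0.2558.

0.2558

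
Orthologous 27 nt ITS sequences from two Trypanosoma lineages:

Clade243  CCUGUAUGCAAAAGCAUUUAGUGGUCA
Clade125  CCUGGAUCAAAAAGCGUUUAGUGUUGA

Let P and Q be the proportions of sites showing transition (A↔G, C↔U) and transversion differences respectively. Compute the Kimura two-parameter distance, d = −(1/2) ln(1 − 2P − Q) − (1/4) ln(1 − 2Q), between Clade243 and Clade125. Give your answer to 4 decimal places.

Differing sites — 5:U/G (Tv); 8:G/C (Tv); 9:C/A (Tv); 16:A/G (Ti); 24:G/U (Tv); 26:C/G (Tv).
Of the 6 differences, 1 transition and 5 transversions over 27 sites: P = 1/27 = 0.037037, Q = 5/27 = 0.185185.
d = −0.5·ln(0.740741) − 0.25·ln(0.629630) = −0.5·(-0.300104) − 0.25·(-0.462623) = 0.2657.

0.2657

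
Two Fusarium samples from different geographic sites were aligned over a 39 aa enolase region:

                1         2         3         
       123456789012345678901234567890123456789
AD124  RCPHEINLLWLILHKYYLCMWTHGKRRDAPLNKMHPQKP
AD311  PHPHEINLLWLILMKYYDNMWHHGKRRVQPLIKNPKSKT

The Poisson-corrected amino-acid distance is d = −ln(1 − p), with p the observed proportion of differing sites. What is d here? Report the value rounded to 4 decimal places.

0.4447

Differing sites — 1:R/P; 2:C/H; 14:H/M; 18:L/D; 19:C/N; 22:T/H; 28:D/V; 29:A/Q; 32:N/I; 34:M/N; 35:H/P; 36:P/K; 37:Q/S; 39:P/T.
p = 14/39 = 0.358974.
d = −ln(1 − 0.358974) = −ln(0.641026) = 0.4447.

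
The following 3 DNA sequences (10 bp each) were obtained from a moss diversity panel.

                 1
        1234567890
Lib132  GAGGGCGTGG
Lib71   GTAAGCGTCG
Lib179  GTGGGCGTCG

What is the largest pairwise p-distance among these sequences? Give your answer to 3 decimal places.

Pairwise Hamming distances:
  Lib132 vs Lib71: 4
  Lib132 vs Lib179: 2
  Lib71 vs Lib179: 2
The largest is 4 mismatches, between Lib132 and Lib71; p = 4/10 = 0.400.

0.400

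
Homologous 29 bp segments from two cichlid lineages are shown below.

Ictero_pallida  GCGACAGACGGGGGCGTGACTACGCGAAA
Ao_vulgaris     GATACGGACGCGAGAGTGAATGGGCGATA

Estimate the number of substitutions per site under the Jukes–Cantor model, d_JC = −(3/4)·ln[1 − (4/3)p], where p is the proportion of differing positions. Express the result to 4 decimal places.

Differing sites — 2:C/A; 3:G/T; 6:A/G; 11:G/C; 13:G/A; 15:C/A; 20:C/A; 22:A/G; 23:C/G; 28:A/T.
p = 10/29 = 0.344828.
d = −0.75 · ln(1 − (4/3)·0.344828) = −0.75 · ln(0.540229) = −0.75 · (-0.615762) = 0.4618.

0.4618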